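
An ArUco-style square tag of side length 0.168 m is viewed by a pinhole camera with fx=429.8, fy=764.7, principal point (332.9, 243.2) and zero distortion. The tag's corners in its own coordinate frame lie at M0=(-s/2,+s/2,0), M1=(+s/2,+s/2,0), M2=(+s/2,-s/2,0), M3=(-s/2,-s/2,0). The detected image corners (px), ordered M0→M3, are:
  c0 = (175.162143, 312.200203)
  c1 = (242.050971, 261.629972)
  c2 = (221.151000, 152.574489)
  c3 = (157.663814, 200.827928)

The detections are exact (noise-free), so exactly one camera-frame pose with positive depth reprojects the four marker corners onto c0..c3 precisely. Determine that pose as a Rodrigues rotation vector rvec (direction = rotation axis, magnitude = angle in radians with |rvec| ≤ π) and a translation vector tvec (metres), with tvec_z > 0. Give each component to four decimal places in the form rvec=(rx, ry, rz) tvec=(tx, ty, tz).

Intrinsics K: fx=429.8, fy=764.7, cx=332.9, cy=243.2
Marker side s = 0.168 m; corners in marker frame (Z=0):
  M0 = (-0.0840, +0.0840, 0)
  M1 = (+0.0840, +0.0840, 0)
  M2 = (+0.0840, -0.0840, 0)
  M3 = (-0.0840, -0.0840, 0)
Detected image corners:
  c0 = (175.162143, 312.200203) px
  c1 = (242.050971, 261.629972) px
  c2 = (221.151000, 152.574489) px
  c3 = (157.663814, 200.827928) px
Planar DLT: solve 8×8 A·h = b for H (H[2,2]=1):
  H  [+385.27897 +53.18857 +198.72531]
  H  [-296.83355 +584.89305 +230.41327]
  H  [-0.01248 -0.30693 +1.00000]
B = K⁻¹H; ‖b₁‖=0.984251, ‖b₂‖=0.984251; λ = 2/(‖b₁‖+‖b₂‖) = 1.016001, sign → tz>0 ⇒ λ=+1.016001
r₁ = λ·B[:,0] = (+0.92058,-0.39035,-0.01268); r₂ = λ·B[:,1] = (+0.36727,+0.87628,-0.31184)
r₃ = r₁×r₂ = (+0.13284,+0.28242,+0.95005); SVD([r₁ r₂ r₃]) → R = UVᵀ:
  R  [+0.92058 +0.36727 +0.13284]
  R  [-0.39035 +0.87628 +0.28242]
  R  [-0.01268 -0.31184 +0.95005]
t = (-0.31717, -0.01699, +1.01600) m
tr R = 2.746910; θ = arccos((tr R − 1)/2) = 0.508543 rad = 29.137°
axis k = ((R−Rᵀ)₃₂, (R−Rᵀ)₁₃, (R−Rᵀ)₂₁) / (2 sinθ) = (-0.610244, +0.149434, -0.777992)
rvec = θ·k = (-0.310335, +0.075994, -0.395642)

rvec=(-0.3103, 0.0760, -0.3956) tvec=(-0.3172, -0.0170, 1.0160)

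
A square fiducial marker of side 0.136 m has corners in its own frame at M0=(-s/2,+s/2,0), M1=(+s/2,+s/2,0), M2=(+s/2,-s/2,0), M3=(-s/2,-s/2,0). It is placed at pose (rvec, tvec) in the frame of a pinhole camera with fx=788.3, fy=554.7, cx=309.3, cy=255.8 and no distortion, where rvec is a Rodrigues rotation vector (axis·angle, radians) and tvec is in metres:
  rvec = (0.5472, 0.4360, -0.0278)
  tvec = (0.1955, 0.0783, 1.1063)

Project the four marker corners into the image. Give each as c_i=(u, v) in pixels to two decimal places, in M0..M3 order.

c0=(405.99, 317.76) c1=(498.37, 326.88) c2=(496.25, 269.68) c3=(398.29, 262.88)

Intrinsics K: fx=788.3, fy=554.7, cx=309.3, cy=255.8
Marker side s = 0.136 m; corners in marker frame (Z=0):
  M0 = (-0.0680, +0.0680, 0)
  M1 = (+0.0680, +0.0680, 0)
  M2 = (+0.0680, -0.0680, 0)
  M3 = (-0.0680, -0.0680, 0)
rvec = (0.5472, 0.4360, -0.0278), |rvec| = θ = 0.70021 rad = 40.119°
Rodrigues: sinθ=0.64438, 1−cosθ=0.23529; R = I + sinθ·[k]× + (1−cosθ)·[k]×²:
    [+0.90840 +0.14008 +0.39393]
    [+0.08891 +0.85593 -0.50939]
    [-0.40854 +0.49775 +0.76508]
t = (0.1955, 0.0783, 1.1063) m
M0: Pc = R·M0+t = (+0.14325, +0.13046, +1.16793); u = 788.3·(+0.14325)/1.16793 + 309.3 = 405.9902, v = 554.7·(+0.13046)/1.16793 + 255.8 = 317.7600
M1: Pc = R·M1+t = (+0.26680, +0.14255, +1.11237); u = 788.3·(+0.26680)/1.11237 + 309.3 = 498.3705, v = 554.7·(+0.14255)/1.11237 + 255.8 = 326.8846
M2: Pc = R·M2+t = (+0.24775, +0.02614, +1.04467); u = 788.3·(+0.24775)/1.04467 + 309.3 = 496.2468, v = 554.7·(+0.02614)/1.04467 + 255.8 = 269.6811
M3: Pc = R·M3+t = (+0.12420, +0.01405, +1.10023); u = 788.3·(+0.12420)/1.10023 + 309.3 = 398.2898, v = 554.7·(+0.01405)/1.10023 + 255.8 = 262.8838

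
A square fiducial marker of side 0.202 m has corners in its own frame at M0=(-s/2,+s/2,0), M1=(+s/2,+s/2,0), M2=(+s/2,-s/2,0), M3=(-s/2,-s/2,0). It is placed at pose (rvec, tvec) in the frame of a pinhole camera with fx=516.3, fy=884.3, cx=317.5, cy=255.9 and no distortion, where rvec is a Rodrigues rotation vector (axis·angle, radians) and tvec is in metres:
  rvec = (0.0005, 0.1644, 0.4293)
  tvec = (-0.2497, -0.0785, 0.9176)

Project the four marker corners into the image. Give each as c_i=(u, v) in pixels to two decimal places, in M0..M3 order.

Intrinsics K: fx=516.3, fy=884.3, cx=317.5, cy=255.9
Marker side s = 0.202 m; corners in marker frame (Z=0):
  M0 = (-0.1010, +0.1010, 0)
  M1 = (+0.1010, +0.1010, 0)
  M2 = (+0.1010, -0.1010, 0)
  M3 = (-0.1010, -0.1010, 0)
rvec = (0.0005, 0.1644, 0.4293), |rvec| = θ = 0.45970 rad = 26.339°
Rodrigues: sinθ=0.44368, 1−cosθ=0.10382; R = I + sinθ·[k]× + (1−cosθ)·[k]×²:
    [+0.89618 -0.41430 +0.15878]
    [+0.41438 +0.90946 +0.03419]
    [-0.15857 +0.03515 +0.98672]
t = (-0.2497, -0.0785, 0.9176) m
M0: Pc = R·M0+t = (-0.38206, -0.02850, +0.93717); u = 516.3·(-0.38206)/0.93717 + 317.5 = 107.0175, v = 884.3·(-0.02850)/0.93717 + 255.9 = 229.0109
M1: Pc = R·M1+t = (-0.20103, +0.05521, +0.90514); u = 516.3·(-0.20103)/0.90514 + 317.5 = 202.8304, v = 884.3·(+0.05521)/0.90514 + 255.9 = 309.8371
M2: Pc = R·M2+t = (-0.11734, -0.12850, +0.89803); u = 516.3·(-0.11734)/0.89803 + 317.5 = 250.0379, v = 884.3·(-0.12850)/0.89803 + 255.9 = 129.3619
M3: Pc = R·M3+t = (-0.29837, -0.21221, +0.93006); u = 516.3·(-0.29837)/0.93006 + 317.5 = 151.8677, v = 884.3·(-0.21221)/0.93006 + 255.9 = 54.1339

c0=(107.02, 229.01) c1=(202.83, 309.84) c2=(250.04, 129.36) c3=(151.87, 54.13)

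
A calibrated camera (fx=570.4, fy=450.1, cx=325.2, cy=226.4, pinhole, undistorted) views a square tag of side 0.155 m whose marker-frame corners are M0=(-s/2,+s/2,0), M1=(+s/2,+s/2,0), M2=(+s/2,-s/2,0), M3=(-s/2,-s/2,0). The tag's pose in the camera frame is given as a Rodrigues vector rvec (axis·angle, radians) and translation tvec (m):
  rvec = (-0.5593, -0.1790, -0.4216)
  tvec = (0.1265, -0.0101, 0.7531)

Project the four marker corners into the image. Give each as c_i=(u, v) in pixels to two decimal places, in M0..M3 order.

Intrinsics K: fx=570.4, fy=450.1, cx=325.2, cy=226.4
Marker side s = 0.155 m; corners in marker frame (Z=0):
  M0 = (-0.0775, +0.0775, 0)
  M1 = (+0.0775, +0.0775, 0)
  M2 = (+0.0775, -0.0775, 0)
  M3 = (-0.0775, -0.0775, 0)
rvec = (-0.5593, -0.1790, -0.4216), |rvec| = θ = 0.72291 rad = 41.420°
Rodrigues: sinθ=0.66157, 1−cosθ=0.25012; R = I + sinθ·[k]× + (1−cosθ)·[k]×²:
    [+0.89960 +0.43374 -0.05096]
    [-0.33791 +0.76522 +0.54796]
    [+0.27667 -0.47572 +0.83495]
t = (0.1265, -0.0101, 0.7531) m
M0: Pc = R·M0+t = (+0.09040, +0.07539, +0.69479); u = 570.4·(+0.09040)/0.69479 + 325.2 = 399.4124, v = 450.1·(+0.07539)/0.69479 + 226.4 = 275.2408
M1: Pc = R·M1+t = (+0.22983, +0.02302, +0.73767); u = 570.4·(+0.22983)/0.73767 + 325.2 = 502.9171, v = 450.1·(+0.02302)/0.73767 + 226.4 = 240.4436
M2: Pc = R·M2+t = (+0.16260, -0.09559, +0.81141); u = 570.4·(+0.16260)/0.81141 + 325.2 = 439.5061, v = 450.1·(-0.09559)/0.81141 + 226.4 = 173.3736
M3: Pc = R·M3+t = (+0.02317, -0.04322, +0.76853); u = 570.4·(+0.02317)/0.76853 + 325.2 = 342.3941, v = 450.1·(-0.04322)/0.76853 + 226.4 = 201.0898

c0=(399.41, 275.24) c1=(502.92, 240.44) c2=(439.51, 173.37) c3=(342.39, 201.09)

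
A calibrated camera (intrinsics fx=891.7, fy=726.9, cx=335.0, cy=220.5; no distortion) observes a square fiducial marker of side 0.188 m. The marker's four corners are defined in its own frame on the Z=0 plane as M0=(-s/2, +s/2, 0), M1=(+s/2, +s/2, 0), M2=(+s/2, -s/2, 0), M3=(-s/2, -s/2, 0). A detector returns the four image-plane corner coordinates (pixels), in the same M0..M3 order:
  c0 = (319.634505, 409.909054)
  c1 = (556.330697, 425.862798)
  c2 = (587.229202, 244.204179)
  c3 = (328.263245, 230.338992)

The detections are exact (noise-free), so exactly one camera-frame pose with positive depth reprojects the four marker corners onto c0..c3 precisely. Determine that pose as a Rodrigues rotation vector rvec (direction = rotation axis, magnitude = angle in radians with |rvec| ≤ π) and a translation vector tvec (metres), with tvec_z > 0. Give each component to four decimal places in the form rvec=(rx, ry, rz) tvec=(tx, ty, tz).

Intrinsics K: fx=891.7, fy=726.9, cx=335.0, cy=220.5
Marker side s = 0.188 m; corners in marker frame (Z=0):
  M0 = (-0.0940, +0.0940, 0)
  M1 = (+0.0940, +0.0940, 0)
  M2 = (+0.0940, -0.0940, 0)
  M3 = (-0.0940, -0.0940, 0)
Detected image corners:
  c0 = (319.634505, 409.909054) px
  c1 = (556.330697, 425.862798) px
  c2 = (587.229202, 244.204179) px
  c3 = (328.263245, 230.338992) px
Planar DLT: solve 8×8 A·h = b for H (H[2,2]=1):
  H  [+1270.71115 +105.91680 +446.25951]
  H  [+46.69352 +1114.61525 +331.49801]
  H  [-0.10030 +0.46997 +1.00000]
B = K⁻¹H; ‖b₁‖=1.469214, ‖b₂‖=1.469214; λ = 2/(‖b₁‖+‖b₂‖) = 0.680636, sign → tz>0 ⇒ λ=+0.680636
r₁ = λ·B[:,0] = (+0.99558,+0.06443,-0.06827); r₂ = λ·B[:,1] = (-0.03933,+0.94664,+0.31988)
r₃ = r₁×r₂ = (+0.08524,-0.31578,+0.94500); SVD([r₁ r₂ r₃]) → R = UVᵀ:
  R  [+0.99558 -0.03933 +0.08524]
  R  [+0.06443 +0.94664 -0.31578]
  R  [-0.06827 +0.31988 +0.94500]
t = (+0.08492, +0.10393, +0.68064) m
tr R = 2.887221; θ = arccos((tr R − 1)/2) = 0.337425 rad = 19.333°
axis k = ((R−Rᵀ)₃₂, (R−Rᵀ)₁₃, (R−Rᵀ)₂₁) / (2 sinθ) = (+0.960047, +0.231846, +0.156709)
rvec = θ·k = (+0.323944, +0.078230, +0.052877)

rvec=(0.3239, 0.0782, 0.0529) tvec=(0.0849, 0.1039, 0.6806)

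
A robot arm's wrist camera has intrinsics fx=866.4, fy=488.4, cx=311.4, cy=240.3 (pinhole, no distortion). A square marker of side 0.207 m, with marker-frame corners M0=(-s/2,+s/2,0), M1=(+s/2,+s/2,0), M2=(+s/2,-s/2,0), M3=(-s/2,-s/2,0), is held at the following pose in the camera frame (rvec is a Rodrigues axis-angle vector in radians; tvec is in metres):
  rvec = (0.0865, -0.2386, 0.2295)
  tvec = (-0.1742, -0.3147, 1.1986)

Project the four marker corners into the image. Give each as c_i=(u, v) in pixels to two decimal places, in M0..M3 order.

Intrinsics K: fx=866.4, fy=488.4, cx=311.4, cy=240.3
Marker side s = 0.207 m; corners in marker frame (Z=0):
  M0 = (-0.1035, +0.1035, 0)
  M1 = (+0.1035, +0.1035, 0)
  M2 = (+0.1035, -0.1035, 0)
  M3 = (-0.1035, -0.1035, 0)
rvec = (0.0865, -0.2386, 0.2295), |rvec| = θ = 0.34217 rad = 19.605°
Rodrigues: sinθ=0.33554, 1−cosθ=0.05797; R = I + sinθ·[k]× + (1−cosθ)·[k]×²:
    [+0.94573 -0.23527 -0.22414]
    [+0.21483 +0.97022 -0.11194]
    [+0.24380 +0.05771 +0.96811]
t = (-0.1742, -0.3147, 1.1986) m
M0: Pc = R·M0+t = (-0.29643, -0.23652, +1.17934); u = 866.4·(-0.29643)/1.17934 + 311.4 = 93.6256, v = 488.4·(-0.23652)/1.17934 + 240.3 = 142.3510
M1: Pc = R·M1+t = (-0.10067, -0.19205, +1.22981); u = 866.4·(-0.10067)/1.22981 + 311.4 = 240.4801, v = 488.4·(-0.19205)/1.22981 + 240.3 = 164.0309
M2: Pc = R·M2+t = (-0.05197, -0.39288, +1.21786); u = 866.4·(-0.05197)/1.21786 + 311.4 = 274.4304, v = 488.4·(-0.39288)/1.21786 + 240.3 = 82.7418
M3: Pc = R·M3+t = (-0.24773, -0.43735, +1.16739); u = 866.4·(-0.24773)/1.16739 + 311.4 = 127.5408, v = 488.4·(-0.43735)/1.16739 + 240.3 = 57.3259

c0=(93.63, 142.35) c1=(240.48, 164.03) c2=(274.43, 82.74) c3=(127.54, 57.33)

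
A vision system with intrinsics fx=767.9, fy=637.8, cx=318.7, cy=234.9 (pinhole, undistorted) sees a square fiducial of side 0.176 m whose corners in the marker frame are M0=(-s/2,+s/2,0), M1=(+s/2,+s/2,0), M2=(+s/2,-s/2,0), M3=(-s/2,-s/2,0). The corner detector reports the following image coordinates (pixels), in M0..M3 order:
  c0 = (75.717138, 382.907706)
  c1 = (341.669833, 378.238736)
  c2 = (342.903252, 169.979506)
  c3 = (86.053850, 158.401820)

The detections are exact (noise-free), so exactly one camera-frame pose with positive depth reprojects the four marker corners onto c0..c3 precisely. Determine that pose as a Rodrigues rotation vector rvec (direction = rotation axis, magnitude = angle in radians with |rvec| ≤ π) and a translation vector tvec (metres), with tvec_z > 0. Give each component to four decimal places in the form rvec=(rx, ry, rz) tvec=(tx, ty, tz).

rvec=(-0.0968, -0.2266, 0.0190) tvec=(-0.0692, 0.0291, 0.5200)

Intrinsics K: fx=767.9, fy=637.8, cx=318.7, cy=234.9
Marker side s = 0.176 m; corners in marker frame (Z=0):
  M0 = (-0.0880, +0.0880, 0)
  M1 = (+0.0880, +0.0880, 0)
  M2 = (+0.0880, -0.0880, 0)
  M3 = (-0.0880, -0.0880, 0)
Detected image corners:
  c0 = (75.717138, 382.907706) px
  c1 = (341.669833, 378.238736) px
  c2 = (342.903252, 169.979506) px
  c3 = (86.053850, 158.401820) px
Planar DLT: solve 8×8 A·h = b for H (H[2,2]=1):
  H  [+1575.70510 -71.74663 +216.57525]
  H  [+137.41149 +1176.39512 +270.65388]
  H  [+0.42962 -0.18836 +1.00000]
B = K⁻¹H; ‖b₁‖=1.923138, ‖b₂‖=1.923138; λ = 2/(‖b₁‖+‖b₂‖) = 0.519983, sign → tz>0 ⇒ λ=+0.519983
r₁ = λ·B[:,0] = (+0.97427,+0.02975,+0.22339); r₂ = λ·B[:,1] = (-0.00793,+0.99516,-0.09794)
r₃ = r₁×r₂ = (-0.22523,+0.09365,+0.96980); SVD([r₁ r₂ r₃]) → R = UVᵀ:
  R  [+0.97427 -0.00793 -0.22523]
  R  [+0.02975 +0.99516 +0.09365]
  R  [+0.22339 -0.09794 +0.96980]
t = (-0.06915, +0.02915, +0.51998) m
tr R = 2.939230; θ = arccos((tr R − 1)/2) = 0.247145 rad = 14.160°
axis k = ((R−Rᵀ)₃₂, (R−Rᵀ)₁₃, (R−Rᵀ)₂₁) / (2 sinθ) = (-0.391597, -0.916907, +0.077026)
rvec = θ·k = (-0.096781, -0.226609, +0.019037)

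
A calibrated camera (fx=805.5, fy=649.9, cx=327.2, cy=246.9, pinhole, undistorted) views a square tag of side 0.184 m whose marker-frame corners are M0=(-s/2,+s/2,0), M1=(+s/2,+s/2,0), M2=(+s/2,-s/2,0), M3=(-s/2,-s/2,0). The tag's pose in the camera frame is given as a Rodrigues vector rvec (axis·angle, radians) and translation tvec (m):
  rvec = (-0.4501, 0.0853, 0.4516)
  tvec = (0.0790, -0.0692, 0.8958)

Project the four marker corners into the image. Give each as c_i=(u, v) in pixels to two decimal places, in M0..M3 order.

c0=(286.65, 222.92) c1=(443.04, 279.12) c2=(504.82, 171.65) c3=(358.46, 123.52)

Intrinsics K: fx=805.5, fy=649.9, cx=327.2, cy=246.9
Marker side s = 0.184 m; corners in marker frame (Z=0):
  M0 = (-0.0920, +0.0920, 0)
  M1 = (+0.0920, +0.0920, 0)
  M2 = (+0.0920, -0.0920, 0)
  M3 = (-0.0920, -0.0920, 0)
rvec = (-0.4501, 0.0853, 0.4516), |rvec| = θ = 0.64328 rad = 36.857°
Rodrigues: sinθ=0.59982, 1−cosθ=0.19987; R = I + sinθ·[k]× + (1−cosθ)·[k]×²:
    [+0.89798 -0.43964 -0.01864]
    [+0.40255 +0.80365 +0.43830]
    [-0.17771 -0.40109 +0.89864]
t = (0.0790, -0.0692, 0.8958) m
M0: Pc = R·M0+t = (-0.04406, -0.03230, +0.87525); u = 805.5·(-0.04406)/0.87525 + 327.2 = 286.6503, v = 649.9·(-0.03230)/0.87525 + 246.9 = 222.9171
M1: Pc = R·M1+t = (+0.12117, +0.04177, +0.84255); u = 805.5·(+0.12117)/0.84255 + 327.2 = 443.0397, v = 649.9·(+0.04177)/0.84255 + 246.9 = 279.1192
M2: Pc = R·M2+t = (+0.20206, -0.10610, +0.91635); u = 805.5·(+0.20206)/0.91635 + 327.2 = 504.8177, v = 649.9·(-0.10610)/0.91635 + 246.9 = 171.6503
M3: Pc = R·M3+t = (+0.03683, -0.18017, +0.94905); u = 805.5·(+0.03683)/0.94905 + 327.2 = 358.4610, v = 649.9·(-0.18017)/0.94905 + 246.9 = 123.5214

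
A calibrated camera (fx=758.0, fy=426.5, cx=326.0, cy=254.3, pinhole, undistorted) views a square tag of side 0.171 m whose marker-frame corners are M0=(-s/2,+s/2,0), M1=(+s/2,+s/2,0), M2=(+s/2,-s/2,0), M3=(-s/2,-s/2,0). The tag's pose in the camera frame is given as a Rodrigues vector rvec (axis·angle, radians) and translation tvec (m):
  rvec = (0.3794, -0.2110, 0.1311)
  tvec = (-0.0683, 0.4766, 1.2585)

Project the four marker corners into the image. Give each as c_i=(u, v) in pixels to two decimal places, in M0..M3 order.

Intrinsics K: fx=758.0, fy=426.5, cx=326.0, cy=254.3
Marker side s = 0.171 m; corners in marker frame (Z=0):
  M0 = (-0.0855, +0.0855, 0)
  M1 = (+0.0855, +0.0855, 0)
  M2 = (+0.0855, -0.0855, 0)
  M3 = (-0.0855, -0.0855, 0)
rvec = (0.3794, -0.2110, 0.1311), |rvec| = θ = 0.45349 rad = 25.983°
Rodrigues: sinθ=0.43810, 1−cosθ=0.10108; R = I + sinθ·[k]× + (1−cosθ)·[k]×²:
    [+0.96967 -0.16600 -0.17940]
    [+0.08731 +0.92081 -0.38012]
    [+0.22829 +0.35293 +0.90737]
t = (-0.0683, 0.4766, 1.2585) m
M0: Pc = R·M0+t = (-0.16540, +0.54786, +1.26916); u = 758.0·(-0.16540)/1.26916 + 326.0 = 227.2156, v = 426.5·(+0.54786)/1.26916 + 254.3 = 438.4096
M1: Pc = R·M1+t = (+0.00041, +0.56279, +1.30819); u = 758.0·(+0.00041)/1.30819 + 326.0 = 326.2399, v = 426.5·(+0.56279)/1.30819 + 254.3 = 437.7830
M2: Pc = R·M2+t = (+0.02880, +0.40534, +1.24784); u = 758.0·(+0.02880)/1.24784 + 326.0 = 343.4943, v = 426.5·(+0.40534)/1.24784 + 254.3 = 392.8397
M3: Pc = R·M3+t = (-0.13701, +0.39041, +1.20881); u = 758.0·(-0.13701)/1.20881 + 326.0 = 240.0832, v = 426.5·(+0.39041)/1.20881 + 254.3 = 392.0462

c0=(227.22, 438.41) c1=(326.24, 437.78) c2=(343.49, 392.84) c3=(240.08, 392.05)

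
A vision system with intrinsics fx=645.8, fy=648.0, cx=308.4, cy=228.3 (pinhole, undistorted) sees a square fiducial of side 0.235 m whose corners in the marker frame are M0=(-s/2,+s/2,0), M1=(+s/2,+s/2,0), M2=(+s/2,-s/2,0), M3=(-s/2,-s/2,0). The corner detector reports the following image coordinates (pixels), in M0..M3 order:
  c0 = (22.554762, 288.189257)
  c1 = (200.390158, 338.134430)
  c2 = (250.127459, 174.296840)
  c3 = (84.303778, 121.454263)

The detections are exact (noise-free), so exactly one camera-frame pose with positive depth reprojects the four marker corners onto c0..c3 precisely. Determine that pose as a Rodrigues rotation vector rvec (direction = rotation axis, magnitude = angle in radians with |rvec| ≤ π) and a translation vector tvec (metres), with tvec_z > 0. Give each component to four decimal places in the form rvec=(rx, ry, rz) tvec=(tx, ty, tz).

Intrinsics K: fx=645.8, fy=648.0, cx=308.4, cy=228.3
Marker side s = 0.235 m; corners in marker frame (Z=0):
  M0 = (-0.1175, +0.1175, 0)
  M1 = (+0.1175, +0.1175, 0)
  M2 = (+0.1175, -0.1175, 0)
  M3 = (-0.1175, -0.1175, 0)
Detected image corners:
  c0 = (22.554762, 288.189257) px
  c1 = (200.390158, 338.134430) px
  c2 = (250.127459, 174.296840) px
  c3 = (84.303778, 121.454263) px
Planar DLT: solve 8×8 A·h = b for H (H[2,2]=1):
  H  [+751.59348 -271.33840 +141.68916]
  H  [+253.86483 +646.01453 +228.56653]
  H  [+0.15178 -0.24823 +1.00000]
B = K⁻¹H; ‖b₁‖=1.152603, ‖b₂‖=1.152603; λ = 2/(‖b₁‖+‖b₂‖) = 0.867601, sign → tz>0 ⇒ λ=+0.867601
r₁ = λ·B[:,0] = (+0.94684,+0.29350,+0.13168); r₂ = λ·B[:,1] = (-0.26168,+0.94082,-0.21536)
r₃ = r₁×r₂ = (-0.18710,+0.16946,+0.96761); SVD([r₁ r₂ r₃]) → R = UVᵀ:
  R  [+0.94684 -0.26168 -0.18710]
  R  [+0.29350 +0.94082 +0.16946]
  R  [+0.13168 -0.21536 +0.96761]
t = (-0.22397, +0.00036, +0.86760) m
tr R = 2.855278; θ = arccos((tr R − 1)/2) = 0.382755 rad = 21.930°
axis k = ((R−Rᵀ)₃₂, (R−Rᵀ)₁₃, (R−Rᵀ)₂₁) / (2 sinθ) = (-0.515186, -0.426776, +0.743267)
rvec = θ·k = (-0.197190, -0.163351, +0.284489)

rvec=(-0.1972, -0.1634, 0.2845) tvec=(-0.2240, 0.0004, 0.8676)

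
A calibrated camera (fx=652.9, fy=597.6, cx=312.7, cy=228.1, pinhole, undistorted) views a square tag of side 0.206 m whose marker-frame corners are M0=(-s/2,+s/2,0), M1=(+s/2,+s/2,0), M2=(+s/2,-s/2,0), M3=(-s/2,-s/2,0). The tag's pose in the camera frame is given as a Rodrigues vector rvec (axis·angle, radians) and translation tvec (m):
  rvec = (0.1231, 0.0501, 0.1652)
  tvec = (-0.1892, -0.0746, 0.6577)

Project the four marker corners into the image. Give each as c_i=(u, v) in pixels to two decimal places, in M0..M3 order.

c0=(15.42, 236.09) c1=(210.55, 267.03) c2=(240.18, 80.51) c3=(36.86, 50.67)

Intrinsics K: fx=652.9, fy=597.6, cx=312.7, cy=228.1
Marker side s = 0.206 m; corners in marker frame (Z=0):
  M0 = (-0.1030, +0.1030, 0)
  M1 = (+0.1030, +0.1030, 0)
  M2 = (+0.1030, -0.1030, 0)
  M3 = (-0.1030, -0.1030, 0)
rvec = (0.1231, 0.0501, 0.1652), |rvec| = θ = 0.21203 rad = 12.148°
Rodrigues: sinθ=0.21044, 1−cosθ=0.02239; R = I + sinθ·[k]× + (1−cosθ)·[k]×²:
    [+0.98516 -0.16089 +0.05986]
    [+0.16704 +0.97886 -0.11806]
    [-0.03960 +0.12630 +0.99120]
t = (-0.1892, -0.0746, 0.6577) m
M0: Pc = R·M0+t = (-0.30724, +0.00902, +0.67479); u = 652.9·(-0.30724)/0.67479 + 312.7 = 15.4228, v = 597.6·(+0.00902)/0.67479 + 228.1 = 236.0860
M1: Pc = R·M1+t = (-0.10430, +0.04343, +0.66663); u = 652.9·(-0.10430)/0.66663 + 312.7 = 210.5473, v = 597.6·(+0.04343)/0.66663 + 228.1 = 267.0301
M2: Pc = R·M2+t = (-0.07116, -0.15822, +0.64061); u = 652.9·(-0.07116)/0.64061 + 312.7 = 240.1781, v = 597.6·(-0.15822)/0.64061 + 228.1 = 80.5057
M3: Pc = R·M3+t = (-0.27410, -0.19263, +0.64877); u = 652.9·(-0.27410)/0.64877 + 312.7 = 36.8557, v = 597.6·(-0.19263)/0.64877 + 228.1 = 50.6656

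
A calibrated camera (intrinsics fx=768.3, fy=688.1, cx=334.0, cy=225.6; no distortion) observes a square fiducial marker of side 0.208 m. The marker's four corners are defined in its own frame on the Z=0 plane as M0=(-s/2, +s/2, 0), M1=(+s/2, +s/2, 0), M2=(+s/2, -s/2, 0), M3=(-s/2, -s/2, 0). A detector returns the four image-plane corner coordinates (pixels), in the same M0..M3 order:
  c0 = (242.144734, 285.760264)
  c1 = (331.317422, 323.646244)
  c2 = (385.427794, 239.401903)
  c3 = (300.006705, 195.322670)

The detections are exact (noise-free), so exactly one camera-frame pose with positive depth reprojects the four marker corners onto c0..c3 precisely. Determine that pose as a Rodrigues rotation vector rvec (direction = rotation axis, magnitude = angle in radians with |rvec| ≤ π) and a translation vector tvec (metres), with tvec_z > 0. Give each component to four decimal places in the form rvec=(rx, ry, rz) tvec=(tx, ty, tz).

Intrinsics K: fx=768.3, fy=688.1, cx=334.0, cy=225.6
Marker side s = 0.208 m; corners in marker frame (Z=0):
  M0 = (-0.1040, +0.1040, 0)
  M1 = (+0.1040, +0.1040, 0)
  M2 = (+0.1040, -0.1040, 0)
  M3 = (-0.1040, -0.1040, 0)
Detected image corners:
  c0 = (242.144734, 285.760264) px
  c1 = (331.317422, 323.646244) px
  c2 = (385.427794, 239.401903) px
  c3 = (300.006705, 195.322670) px
Planar DLT: solve 8×8 A·h = b for H (H[2,2]=1):
  H  [+525.63244 -265.93986 +316.22510]
  H  [+284.87365 +421.79991 +261.79201]
  H  [+0.33657 +0.00924 +1.00000]
B = K⁻¹H; ‖b₁‖=0.703385, ‖b₂‖=0.703385; λ = 2/(‖b₁‖+‖b₂‖) = 1.421697, sign → tz>0 ⇒ λ=+1.421697
r₁ = λ·B[:,0] = (+0.76464,+0.43170,+0.47850); r₂ = λ·B[:,1] = (-0.49782,+0.86718,+0.01314)
r₃ = r₁×r₂ = (-0.40928,-0.24825,+0.87799); SVD([r₁ r₂ r₃]) → R = UVᵀ:
  R  [+0.76464 -0.49782 -0.40928]
  R  [+0.43170 +0.86718 -0.24825]
  R  [+0.47850 +0.01314 +0.87799]
t = (-0.03289, +0.07478, +1.42170) m
tr R = 2.509805; θ = arccos((tr R − 1)/2) = 0.715291 rad = 40.983°
axis k = ((R−Rᵀ)₃₂, (R−Rᵀ)₁₃, (R−Rᵀ)₂₁) / (2 sinθ) = (+0.199283, -0.676829, +0.708653)
rvec = θ·k = (+0.142545, -0.484130, +0.506892)

rvec=(0.1425, -0.4841, 0.5069) tvec=(-0.0329, 0.0748, 1.4217)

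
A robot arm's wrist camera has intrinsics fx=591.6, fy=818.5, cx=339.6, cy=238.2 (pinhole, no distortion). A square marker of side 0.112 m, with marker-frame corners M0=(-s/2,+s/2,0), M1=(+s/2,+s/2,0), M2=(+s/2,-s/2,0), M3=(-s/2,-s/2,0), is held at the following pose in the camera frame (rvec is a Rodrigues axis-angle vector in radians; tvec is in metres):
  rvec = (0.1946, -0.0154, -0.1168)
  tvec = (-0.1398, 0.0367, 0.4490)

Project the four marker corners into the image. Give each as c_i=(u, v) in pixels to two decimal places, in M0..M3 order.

Intrinsics K: fx=591.6, fy=818.5, cx=339.6, cy=238.2
Marker side s = 0.112 m; corners in marker frame (Z=0):
  M0 = (-0.0560, +0.0560, 0)
  M1 = (+0.0560, +0.0560, 0)
  M2 = (+0.0560, -0.0560, 0)
  M3 = (-0.0560, -0.0560, 0)
rvec = (0.1946, -0.0154, -0.1168), |rvec| = θ = 0.22748 rad = 13.034°
Rodrigues: sinθ=0.22553, 1−cosθ=0.02576; R = I + sinθ·[k]× + (1−cosθ)·[k]×²:
    [+0.99309 +0.11430 -0.02658]
    [-0.11729 +0.97436 -0.19203]
    [+0.00395 +0.19382 +0.98103]
t = (-0.1398, 0.0367, 0.4490) m
M0: Pc = R·M0+t = (-0.18901, +0.09783, +0.45963); u = 591.6·(-0.18901)/0.45963 + 339.6 = 96.3198, v = 818.5·(+0.09783)/0.45963 + 238.2 = 412.4162
M1: Pc = R·M1+t = (-0.07779, +0.08470, +0.46008); u = 591.6·(-0.07779)/0.46008 + 339.6 = 239.5769, v = 818.5·(+0.08470)/0.46008 + 238.2 = 388.8786
M2: Pc = R·M2+t = (-0.09059, -0.02443, +0.43837); u = 591.6·(-0.09059)/0.43837 + 339.6 = 217.3468, v = 818.5·(-0.02443)/0.43837 + 238.2 = 192.5817
M3: Pc = R·M3+t = (-0.20181, -0.01130, +0.43792); u = 591.6·(-0.20181)/0.43792 + 339.6 = 66.9660, v = 818.5·(-0.01130)/0.43792 + 238.2 = 217.0877

c0=(96.32, 412.42) c1=(239.58, 388.88) c2=(217.35, 192.58) c3=(66.97, 217.09)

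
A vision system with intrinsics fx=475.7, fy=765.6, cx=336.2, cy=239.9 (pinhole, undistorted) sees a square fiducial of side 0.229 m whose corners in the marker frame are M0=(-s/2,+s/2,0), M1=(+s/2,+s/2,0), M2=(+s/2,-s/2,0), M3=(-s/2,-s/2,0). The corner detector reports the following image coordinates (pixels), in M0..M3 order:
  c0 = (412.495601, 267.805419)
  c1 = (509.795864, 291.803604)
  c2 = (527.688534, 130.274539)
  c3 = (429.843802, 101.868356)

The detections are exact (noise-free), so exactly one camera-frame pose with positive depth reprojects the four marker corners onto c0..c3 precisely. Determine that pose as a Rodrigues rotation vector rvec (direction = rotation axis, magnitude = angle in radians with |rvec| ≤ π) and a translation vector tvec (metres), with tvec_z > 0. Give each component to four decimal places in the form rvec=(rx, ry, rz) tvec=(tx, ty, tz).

rvec=(0.0561, -0.1134, 0.1560) tvec=(0.2991, -0.0572, 1.0590)

Intrinsics K: fx=475.7, fy=765.6, cx=336.2, cy=239.9
Marker side s = 0.229 m; corners in marker frame (Z=0):
  M0 = (-0.1145, +0.1145, 0)
  M1 = (+0.1145, +0.1145, 0)
  M2 = (+0.1145, -0.1145, 0)
  M3 = (-0.1145, -0.1145, 0)
Detected image corners:
  c0 = (412.495601, 267.805419) px
  c1 = (509.795864, 291.803604) px
  c2 = (527.688534, 130.274539) px
  c3 = (429.843802, 101.868356) px
Planar DLT: solve 8×8 A·h = b for H (H[2,2]=1):
  H  [+477.99107 -56.13306 +470.52834]
  H  [+136.23751 +723.64185 +198.51911]
  H  [+0.11047 +0.04432 +1.00000]
B = K⁻¹H; ‖b₁‖=0.944244, ‖b₂‖=0.944244; λ = 2/(‖b₁‖+‖b₂‖) = 1.059048, sign → tz>0 ⇒ λ=+1.059048
r₁ = λ·B[:,0] = (+0.98146,+0.15180,+0.11699); r₂ = λ·B[:,1] = (-0.15814,+0.98630,+0.04693)
r₃ = r₁×r₂ = (-0.10827,-0.06457,+0.99202); SVD([r₁ r₂ r₃]) → R = UVᵀ:
  R  [+0.98146 -0.15814 -0.10827]
  R  [+0.15180 +0.98630 -0.06457]
  R  [+0.11699 +0.04693 +0.99202]
t = (+0.29905, -0.05724, +1.05905) m
tr R = 2.959787; θ = arccos((tr R − 1)/2) = 0.200869 rad = 11.509°
axis k = ((R−Rᵀ)₃₂, (R−Rᵀ)₁₃, (R−Rᵀ)₂₁) / (2 sinθ) = (+0.279418, -0.564503, +0.776700)
rvec = θ·k = (+0.056126, -0.113391, +0.156015)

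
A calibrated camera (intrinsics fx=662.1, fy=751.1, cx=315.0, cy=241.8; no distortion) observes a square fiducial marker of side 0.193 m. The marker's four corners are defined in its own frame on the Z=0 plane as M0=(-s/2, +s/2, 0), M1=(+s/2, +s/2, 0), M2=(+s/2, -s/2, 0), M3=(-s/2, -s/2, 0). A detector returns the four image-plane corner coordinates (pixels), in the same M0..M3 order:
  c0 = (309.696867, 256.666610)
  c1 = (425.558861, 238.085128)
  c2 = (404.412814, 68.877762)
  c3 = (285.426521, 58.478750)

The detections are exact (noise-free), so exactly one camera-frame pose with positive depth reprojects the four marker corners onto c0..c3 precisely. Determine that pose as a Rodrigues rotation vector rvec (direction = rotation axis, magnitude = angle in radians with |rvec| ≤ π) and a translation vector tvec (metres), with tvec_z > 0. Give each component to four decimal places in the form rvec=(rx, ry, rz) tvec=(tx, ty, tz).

rvec=(-0.0632, -0.6941, -0.1271) tvec=(0.0544, -0.0905, 0.7850)

Intrinsics K: fx=662.1, fy=751.1, cx=315.0, cy=241.8
Marker side s = 0.193 m; corners in marker frame (Z=0):
  M0 = (-0.0965, +0.0965, 0)
  M1 = (+0.0965, +0.0965, 0)
  M2 = (+0.0965, -0.0965, 0)
  M3 = (-0.0965, -0.0965, 0)
Detected image corners:
  c0 = (309.696867, 256.666610) px
  c1 = (425.558861, 238.085128) px
  c2 = (404.412814, 68.877762) px
  c3 = (285.426521, 58.478750) px
Planar DLT: solve 8×8 A·h = b for H (H[2,2]=1):
  H  [+899.49634 +109.84880 +360.88043]
  H  [+106.00886 +942.75114 +155.18736]
  H  [+0.81697 -0.02013 +1.00000]
B = K⁻¹H; ‖b₁‖=1.273947, ‖b₂‖=1.273947; λ = 2/(‖b₁‖+‖b₂‖) = 0.784962, sign → tz>0 ⇒ λ=+0.784962
r₁ = λ·B[:,0] = (+0.76131,-0.09566,+0.64129); r₂ = λ·B[:,1] = (+0.13775,+0.99034,-0.01580)
r₃ = r₁×r₂ = (-0.63359,+0.10037,+0.76713); SVD([r₁ r₂ r₃]) → R = UVᵀ:
  R  [+0.76131 +0.13775 -0.63359]
  R  [-0.09566 +0.99034 +0.10037]
  R  [+0.64129 -0.01580 +0.76713]
t = (+0.05439, -0.09052, +0.78496) m
tr R = 2.518786; θ = arccos((tr R − 1)/2) = 0.708416 rad = 40.589°
axis k = ((R−Rᵀ)₃₂, (R−Rᵀ)₁₃, (R−Rᵀ)₂₁) / (2 sinθ) = (-0.089275, -0.979722, -0.179373)
rvec = θ·k = (-0.063244, -0.694051, -0.127071)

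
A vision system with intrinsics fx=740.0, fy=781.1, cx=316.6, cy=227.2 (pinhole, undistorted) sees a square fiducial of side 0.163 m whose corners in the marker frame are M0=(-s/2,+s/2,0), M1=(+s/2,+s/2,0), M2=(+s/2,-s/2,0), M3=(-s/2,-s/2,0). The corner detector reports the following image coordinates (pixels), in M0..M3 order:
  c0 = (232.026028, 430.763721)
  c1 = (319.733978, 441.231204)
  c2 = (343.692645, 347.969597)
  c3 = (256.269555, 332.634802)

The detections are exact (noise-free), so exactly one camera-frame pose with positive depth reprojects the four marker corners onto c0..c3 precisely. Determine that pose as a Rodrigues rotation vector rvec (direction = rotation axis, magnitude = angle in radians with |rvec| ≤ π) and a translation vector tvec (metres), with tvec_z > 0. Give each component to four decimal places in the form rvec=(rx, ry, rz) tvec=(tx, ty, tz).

Intrinsics K: fx=740.0, fy=781.1, cx=316.6, cy=227.2
Marker side s = 0.163 m; corners in marker frame (Z=0):
  M0 = (-0.0815, +0.0815, 0)
  M1 = (+0.0815, +0.0815, 0)
  M2 = (+0.0815, -0.0815, 0)
  M3 = (-0.0815, -0.0815, 0)
Detected image corners:
  c0 = (232.026028, 430.763721) px
  c1 = (319.733978, 441.231204) px
  c2 = (343.692645, 347.969597) px
  c3 = (256.269555, 332.634802) px
Planar DLT: solve 8×8 A·h = b for H (H[2,2]=1):
  H  [+624.59480 -129.53469 +288.95099]
  H  [+196.86285 +611.39216 +388.55726]
  H  [+0.30347 +0.06357 +1.00000]
B = K⁻¹H; ‖b₁‖=0.793101, ‖b₂‖=0.793101; λ = 2/(‖b₁‖+‖b₂‖) = 1.260873, sign → tz>0 ⇒ λ=+1.260873
r₁ = λ·B[:,0] = (+0.90053,+0.20648,+0.38264); r₂ = λ·B[:,1] = (-0.25500,+0.96361,+0.08015)
r₃ = r₁×r₂ = (-0.35216,-0.16975,+0.92042); SVD([r₁ r₂ r₃]) → R = UVᵀ:
  R  [+0.90053 -0.25500 -0.35216]
  R  [+0.20648 +0.96361 -0.16975]
  R  [+0.38264 +0.08015 +0.92042]
t = (-0.04711, +0.26047, +1.26087) m
tr R = 2.784557; θ = arccos((tr R − 1)/2) = 0.468430 rad = 26.839°
axis k = ((R−Rᵀ)₃₂, (R−Rᵀ)₁₃, (R−Rᵀ)₂₁) / (2 sinθ) = (+0.276757, -0.813761, +0.511075)
rvec = θ·k = (+0.129641, -0.381190, +0.239403)

rvec=(0.1296, -0.3812, 0.2394) tvec=(-0.0471, 0.2605, 1.2609)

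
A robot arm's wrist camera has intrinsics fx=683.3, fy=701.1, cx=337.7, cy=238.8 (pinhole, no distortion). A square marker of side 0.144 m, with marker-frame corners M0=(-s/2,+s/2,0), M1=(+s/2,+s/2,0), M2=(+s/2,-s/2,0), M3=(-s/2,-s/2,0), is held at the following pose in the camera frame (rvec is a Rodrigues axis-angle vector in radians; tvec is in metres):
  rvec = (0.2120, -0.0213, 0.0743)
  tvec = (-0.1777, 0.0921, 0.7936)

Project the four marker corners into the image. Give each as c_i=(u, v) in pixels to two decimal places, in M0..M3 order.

Intrinsics K: fx=683.3, fy=701.1, cx=337.7, cy=238.8
Marker side s = 0.144 m; corners in marker frame (Z=0):
  M0 = (-0.0720, +0.0720, 0)
  M1 = (+0.0720, +0.0720, 0)
  M2 = (+0.0720, -0.0720, 0)
  M3 = (-0.0720, -0.0720, 0)
rvec = (0.2120, -0.0213, 0.0743), |rvec| = θ = 0.22565 rad = 12.929°
Rodrigues: sinθ=0.22374, 1−cosθ=0.02535; R = I + sinθ·[k]× + (1−cosθ)·[k]×²:
    [+0.99703 -0.07592 -0.01328]
    [+0.07142 +0.97487 -0.21099]
    [+0.02896 +0.20942 +0.97740]
t = (-0.1777, 0.0921, 0.7936) m
M0: Pc = R·M0+t = (-0.25495, +0.15715, +0.80659); u = 683.3·(-0.25495)/0.80659 + 337.7 = 121.7190, v = 701.1·(+0.15715)/0.80659 + 238.8 = 375.3954
M1: Pc = R·M1+t = (-0.11138, +0.16743, +0.81076); u = 683.3·(-0.11138)/0.81076 + 337.7 = 243.8302, v = 701.1·(+0.16743)/0.81076 + 238.8 = 383.5865
M2: Pc = R·M2+t = (-0.10045, +0.02705, +0.78061); u = 683.3·(-0.10045)/0.78061 + 337.7 = 249.7735, v = 701.1·(+0.02705)/0.78061 + 238.8 = 263.0962
M3: Pc = R·M3+t = (-0.24402, +0.01677, +0.77644); u = 683.3·(-0.24402)/0.77644 + 337.7 = 122.9515, v = 701.1·(+0.01677)/0.77644 + 238.8 = 253.9397

c0=(121.72, 375.40) c1=(243.83, 383.59) c2=(249.77, 263.10) c3=(122.95, 253.94)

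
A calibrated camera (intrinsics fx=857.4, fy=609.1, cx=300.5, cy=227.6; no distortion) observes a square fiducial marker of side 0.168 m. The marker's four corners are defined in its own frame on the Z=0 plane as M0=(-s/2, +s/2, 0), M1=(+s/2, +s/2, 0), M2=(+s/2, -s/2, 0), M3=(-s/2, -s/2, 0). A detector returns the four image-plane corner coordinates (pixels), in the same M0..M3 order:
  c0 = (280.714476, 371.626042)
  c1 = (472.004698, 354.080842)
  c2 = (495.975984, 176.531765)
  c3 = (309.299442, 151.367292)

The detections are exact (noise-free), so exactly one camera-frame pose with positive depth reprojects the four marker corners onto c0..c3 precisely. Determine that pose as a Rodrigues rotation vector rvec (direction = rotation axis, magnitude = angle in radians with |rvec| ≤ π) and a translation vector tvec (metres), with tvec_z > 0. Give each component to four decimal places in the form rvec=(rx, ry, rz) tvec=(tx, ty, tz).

rvec=(0.0492, -0.7214, 0.0819) tvec=(0.0598, 0.0308, 0.5177)

Intrinsics K: fx=857.4, fy=609.1, cx=300.5, cy=227.6
Marker side s = 0.168 m; corners in marker frame (Z=0):
  M0 = (-0.0840, +0.0840, 0)
  M1 = (+0.0840, +0.0840, 0)
  M2 = (+0.0840, -0.0840, 0)
  M3 = (-0.0840, -0.0840, 0)
Detected image corners:
  c0 = (280.714476, 371.626042) px
  c1 = (472.004698, 354.080842) px
  c2 = (495.975984, 176.531765) px
  c3 = (309.299442, 151.367292) px
Planar DLT: solve 8×8 A·h = b for H (H[2,2]=1):
  H  [+1622.52556 -142.35498 +399.60294]
  H  [+358.82851 +1178.82475 +263.87590]
  H  [+1.27751 +0.03232 +1.00000]
B = K⁻¹H; ‖b₁‖=1.931709, ‖b₂‖=1.931709; λ = 2/(‖b₁‖+‖b₂‖) = 0.517676, sign → tz>0 ⇒ λ=+0.517676
r₁ = λ·B[:,0] = (+0.74786,+0.05785,+0.66134); r₂ = λ·B[:,1] = (-0.09181,+0.99564,+0.01673)
r₃ = r₁×r₂ = (-0.65748,-0.07323,+0.74990); SVD([r₁ r₂ r₃]) → R = UVᵀ:
  R  [+0.74786 -0.09181 -0.65748]
  R  [+0.05785 +0.99564 -0.07323]
  R  [+0.66134 +0.01673 +0.74990]
t = (+0.05984, +0.03083, +0.51768) m
tr R = 2.493396; θ = arccos((tr R − 1)/2) = 0.727713 rad = 41.695°
axis k = ((R−Rᵀ)₃₂, (R−Rᵀ)₁₃, (R−Rᵀ)₂₁) / (2 sinθ) = (+0.067626, -0.991347, +0.112503)
rvec = θ·k = (+0.049212, -0.721416, +0.081870)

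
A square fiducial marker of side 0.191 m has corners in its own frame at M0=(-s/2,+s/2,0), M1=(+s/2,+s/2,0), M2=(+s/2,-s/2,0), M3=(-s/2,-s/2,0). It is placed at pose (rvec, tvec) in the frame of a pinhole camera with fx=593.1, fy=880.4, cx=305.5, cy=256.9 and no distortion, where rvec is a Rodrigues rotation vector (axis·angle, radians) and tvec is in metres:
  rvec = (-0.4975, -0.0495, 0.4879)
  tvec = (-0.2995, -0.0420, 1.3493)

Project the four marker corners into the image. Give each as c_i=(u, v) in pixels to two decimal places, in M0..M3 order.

Intrinsics K: fx=593.1, fy=880.4, cx=305.5, cy=256.9
Marker side s = 0.191 m; corners in marker frame (Z=0):
  M0 = (-0.0955, +0.0955, 0)
  M1 = (+0.0955, +0.0955, 0)
  M2 = (+0.0955, -0.0955, 0)
  M3 = (-0.0955, -0.0955, 0)
rvec = (-0.4975, -0.0495, 0.4879), |rvec| = θ = 0.69857 rad = 40.025°
Rodrigues: sinθ=0.64312, 1−cosθ=0.23424; R = I + sinθ·[k]× + (1−cosθ)·[k]×²:
    [+0.88456 -0.43735 -0.16208]
    [+0.46099 +0.76694 +0.44642]
    [-0.07094 -0.46960 +0.88002]
t = (-0.2995, -0.0420, 1.3493) m
M0: Pc = R·M0+t = (-0.42574, -0.01278, +1.31123); u = 593.1·(-0.42574)/1.31123 + 305.5 = 112.9261, v = 880.4·(-0.01278)/1.31123 + 256.9 = 248.3174
M1: Pc = R·M1+t = (-0.25679, +0.07527, +1.29768); u = 593.1·(-0.25679)/1.29768 + 305.5 = 188.1342, v = 880.4·(+0.07527)/1.29768 + 256.9 = 307.9647
M2: Pc = R·M2+t = (-0.17326, -0.07122, +1.38737); u = 593.1·(-0.17326)/1.38737 + 305.5 = 231.4329, v = 880.4·(-0.07122)/1.38737 + 256.9 = 211.7067
M3: Pc = R·M3+t = (-0.34221, -0.15927, +1.40092); u = 593.1·(-0.34221)/1.40092 + 305.5 = 160.6212, v = 880.4·(-0.15927)/1.40092 + 256.9 = 156.8094

c0=(112.93, 248.32) c1=(188.13, 307.96) c2=(231.43, 211.71) c3=(160.62, 156.81)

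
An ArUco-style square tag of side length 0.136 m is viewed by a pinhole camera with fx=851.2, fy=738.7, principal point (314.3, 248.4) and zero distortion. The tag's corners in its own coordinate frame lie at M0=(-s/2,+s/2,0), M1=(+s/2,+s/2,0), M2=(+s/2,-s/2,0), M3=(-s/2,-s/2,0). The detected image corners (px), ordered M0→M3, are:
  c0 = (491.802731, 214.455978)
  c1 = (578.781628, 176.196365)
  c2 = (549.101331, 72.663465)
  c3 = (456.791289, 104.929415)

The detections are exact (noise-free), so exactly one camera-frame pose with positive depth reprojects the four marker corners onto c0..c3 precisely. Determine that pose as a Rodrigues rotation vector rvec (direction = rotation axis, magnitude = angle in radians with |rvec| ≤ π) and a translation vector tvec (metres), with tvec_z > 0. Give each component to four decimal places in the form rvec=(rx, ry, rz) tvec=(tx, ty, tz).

Intrinsics K: fx=851.2, fy=738.7, cx=314.3, cy=248.4
Marker side s = 0.136 m; corners in marker frame (Z=0):
  M0 = (-0.0680, +0.0680, 0)
  M1 = (+0.0680, +0.0680, 0)
  M2 = (+0.0680, -0.0680, 0)
  M3 = (-0.0680, -0.0680, 0)
Detected image corners:
  c0 = (491.802731, 214.455978) px
  c1 = (578.781628, 176.196365) px
  c2 = (549.101331, 72.663465) px
  c3 = (456.791289, 104.929415) px
Planar DLT: solve 8×8 A·h = b for H (H[2,2]=1):
  H  [+917.77527 +370.73034 +520.92267]
  H  [-188.80201 +819.10859 +142.39507]
  H  [+0.49886 +0.25728 +1.00000]
B = K⁻¹H; ‖b₁‖=1.107851, ‖b₂‖=1.107851; λ = 2/(‖b₁‖+‖b₂‖) = 0.902649, sign → tz>0 ⇒ λ=+0.902649
r₁ = λ·B[:,0] = (+0.80698,-0.38212,+0.45029); r₂ = λ·B[:,1] = (+0.30739,+0.92281,+0.23223)
r₃ = r₁×r₂ = (-0.50428,-0.04899,+0.86215); SVD([r₁ r₂ r₃]) → R = UVᵀ:
  R  [+0.80698 +0.30739 -0.50428]
  R  [-0.38212 +0.92281 -0.04899]
  R  [+0.45029 +0.23223 +0.86215]
t = (+0.21911, -0.12953, +0.90265) m
tr R = 2.591941; θ = arccos((tr R − 1)/2) = 0.650187 rad = 37.253°
axis k = ((R−Rᵀ)₃₂, (R−Rᵀ)₁₃, (R−Rᵀ)₂₁) / (2 sinθ) = (+0.232286, -0.788467, -0.569529)
rvec = θ·k = (+0.151030, -0.512651, -0.370301)

rvec=(0.1510, -0.5127, -0.3703) tvec=(0.2191, -0.1295, 0.9026)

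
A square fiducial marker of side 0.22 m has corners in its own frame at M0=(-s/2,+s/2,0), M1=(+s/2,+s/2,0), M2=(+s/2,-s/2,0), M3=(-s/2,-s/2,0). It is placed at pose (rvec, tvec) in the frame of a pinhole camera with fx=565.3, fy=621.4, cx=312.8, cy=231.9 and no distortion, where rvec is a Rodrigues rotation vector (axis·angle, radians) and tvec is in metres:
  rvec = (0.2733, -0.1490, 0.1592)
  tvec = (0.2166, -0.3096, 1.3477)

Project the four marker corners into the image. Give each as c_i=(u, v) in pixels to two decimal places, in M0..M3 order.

c0=(350.20, 131.20) c1=(436.31, 147.17) c2=(457.88, 46.49) c3=(368.66, 26.97)

Intrinsics K: fx=565.3, fy=621.4, cx=312.8, cy=231.9
Marker side s = 0.22 m; corners in marker frame (Z=0):
  M0 = (-0.1100, +0.1100, 0)
  M1 = (+0.1100, +0.1100, 0)
  M2 = (+0.1100, -0.1100, 0)
  M3 = (-0.1100, -0.1100, 0)
rvec = (0.2733, -0.1490, 0.1592), |rvec| = θ = 0.34963 rad = 20.032°
Rodrigues: sinθ=0.34255, 1−cosθ=0.06050; R = I + sinθ·[k]× + (1−cosθ)·[k]×²:
    [+0.97647 -0.17613 -0.12445]
    [+0.13582 +0.95049 -0.27951]
    [+0.16752 +0.25603 +0.95204]
t = (0.2166, -0.3096, 1.3477) m
M0: Pc = R·M0+t = (+0.08981, -0.21999, +1.35744); u = 565.3·(+0.08981)/1.35744 + 312.8 = 350.2028, v = 621.4·(-0.21999)/1.35744 + 231.9 = 131.1956
M1: Pc = R·M1+t = (+0.30464, -0.19011, +1.39429); u = 565.3·(+0.30464)/1.39429 + 312.8 = 436.3119, v = 621.4·(-0.19011)/1.39429 + 231.9 = 147.1746
M2: Pc = R·M2+t = (+0.34339, -0.39921, +1.33796); u = 565.3·(+0.34339)/1.33796 + 312.8 = 457.8832, v = 621.4·(-0.39921)/1.33796 + 231.9 = 46.4906
M3: Pc = R·M3+t = (+0.12856, -0.42909, +1.30111); u = 565.3·(+0.12856)/1.30111 + 312.8 = 368.6574, v = 621.4·(-0.42909)/1.30111 + 231.9 = 26.9680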